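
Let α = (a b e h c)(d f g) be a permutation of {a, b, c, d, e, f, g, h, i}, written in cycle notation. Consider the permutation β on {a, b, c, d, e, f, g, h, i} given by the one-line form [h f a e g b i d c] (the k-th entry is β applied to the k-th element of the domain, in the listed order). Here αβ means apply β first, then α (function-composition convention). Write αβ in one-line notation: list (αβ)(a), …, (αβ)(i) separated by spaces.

c g b h d e i f a

Chase each element through β then α: a → h → c; b → f → g; c → a → b; d → e → h; e → g → d; f → b → e; g → i → i; h → d → f; i → c → a.
So αβ in one-line form is c g b h d e i f a.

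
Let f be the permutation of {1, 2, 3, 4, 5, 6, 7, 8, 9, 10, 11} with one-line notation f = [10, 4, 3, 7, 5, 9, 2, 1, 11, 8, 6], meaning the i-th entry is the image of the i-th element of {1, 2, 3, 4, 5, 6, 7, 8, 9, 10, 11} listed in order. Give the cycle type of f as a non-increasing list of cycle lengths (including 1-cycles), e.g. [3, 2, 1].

[3, 3, 3, 1, 1]

The disjoint cycles are (1 10 8)(2 4 7)(3)(5)(6 9 11), with lengths 3, 3, 3, 1, 1 in non-increasing order.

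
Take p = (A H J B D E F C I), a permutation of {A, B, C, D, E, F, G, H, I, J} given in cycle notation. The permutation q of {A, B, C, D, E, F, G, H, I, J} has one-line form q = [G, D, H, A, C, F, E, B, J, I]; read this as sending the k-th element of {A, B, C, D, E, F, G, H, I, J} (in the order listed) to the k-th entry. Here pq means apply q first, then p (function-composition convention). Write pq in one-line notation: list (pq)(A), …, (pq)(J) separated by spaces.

(pq)(x) = p(q(x)). Computing each image: p(q(A)) = p(G) = G, p(q(B)) = p(D) = E, p(q(C)) = p(H) = J, p(q(D)) = p(A) = H, p(q(E)) = p(C) = I, p(q(F)) = p(F) = C, p(q(G)) = p(E) = F, p(q(H)) = p(B) = D, p(q(I)) = p(J) = B, p(q(J)) = p(I) = A.
Hence pq = [G E J H I C F D B A].

G E J H I C F D B A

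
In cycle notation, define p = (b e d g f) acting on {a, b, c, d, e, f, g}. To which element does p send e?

d

In the cycle (b e d g f), e is followed by d, so p(e) = d.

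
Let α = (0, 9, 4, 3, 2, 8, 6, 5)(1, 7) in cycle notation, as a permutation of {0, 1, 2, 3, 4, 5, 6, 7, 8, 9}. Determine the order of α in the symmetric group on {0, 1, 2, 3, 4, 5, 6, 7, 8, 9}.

The cycle type of α is (8, 2).
The order of α is the least common multiple of its cycle lengths: lcm(8, 2) = 8.

8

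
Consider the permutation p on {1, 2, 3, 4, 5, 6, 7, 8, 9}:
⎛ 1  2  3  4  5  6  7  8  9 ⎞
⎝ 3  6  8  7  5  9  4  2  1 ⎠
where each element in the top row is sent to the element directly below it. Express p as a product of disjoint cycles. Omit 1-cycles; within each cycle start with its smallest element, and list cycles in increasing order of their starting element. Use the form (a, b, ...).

From 1: 1 → 3 → 8 → 2 → 6 → 9 → 1, closing the cycle (1, 3, 8, 2, 6, 9).
Continuing from each remaining unvisited element yields (1, 3, 8, 2, 6, 9)(4, 7).

(1, 3, 8, 2, 6, 9)(4, 7)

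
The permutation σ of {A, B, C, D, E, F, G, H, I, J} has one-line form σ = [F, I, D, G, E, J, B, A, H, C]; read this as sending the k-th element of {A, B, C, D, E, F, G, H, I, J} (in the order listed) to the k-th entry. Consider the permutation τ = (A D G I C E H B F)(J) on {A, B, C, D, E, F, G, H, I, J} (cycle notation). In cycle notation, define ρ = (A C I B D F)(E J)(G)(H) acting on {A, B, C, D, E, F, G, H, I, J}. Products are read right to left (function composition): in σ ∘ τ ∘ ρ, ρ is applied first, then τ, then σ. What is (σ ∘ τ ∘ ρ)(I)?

J

Apply the permutations in order: ρ(I) = B, then τ(B) = F, then σ(F) = J. So (σ ∘ τ ∘ ρ)(I) = J.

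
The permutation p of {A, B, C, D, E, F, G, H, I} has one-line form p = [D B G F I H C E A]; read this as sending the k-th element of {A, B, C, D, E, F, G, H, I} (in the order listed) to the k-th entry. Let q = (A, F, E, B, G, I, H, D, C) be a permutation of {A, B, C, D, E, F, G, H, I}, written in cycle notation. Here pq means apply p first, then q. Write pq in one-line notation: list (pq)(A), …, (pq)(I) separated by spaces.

C G I E H D A B F

(pq)(x) = q(p(x)). Computing each image: q(p(A)) = q(D) = C, q(p(B)) = q(B) = G, q(p(C)) = q(G) = I, q(p(D)) = q(F) = E, q(p(E)) = q(I) = H, q(p(F)) = q(H) = D, q(p(G)) = q(C) = A, q(p(H)) = q(E) = B, q(p(I)) = q(A) = F.
Hence pq = [C G I E H D A B F].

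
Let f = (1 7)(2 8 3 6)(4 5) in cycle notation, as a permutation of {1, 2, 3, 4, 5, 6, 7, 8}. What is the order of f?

4

The disjoint cycles have lengths 4, 2, 2.
The order is lcm(4, 2, 2) = 4.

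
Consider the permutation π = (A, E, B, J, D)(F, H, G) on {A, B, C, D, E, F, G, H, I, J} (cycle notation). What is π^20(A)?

A

A lies in the 5-cycle (A, E, B, J, D).
Since the cycle has length 5, π^20 acts on it the same as π^0 (20 mod 5 = 0).
So π^20(A) = A.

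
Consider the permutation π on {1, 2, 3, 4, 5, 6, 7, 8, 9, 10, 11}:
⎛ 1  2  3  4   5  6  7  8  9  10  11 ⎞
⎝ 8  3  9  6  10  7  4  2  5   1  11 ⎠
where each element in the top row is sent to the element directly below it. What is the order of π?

21

Decomposing into disjoint cycles gives cycle lengths 7, 3, 1.
The order of π is the least common multiple of its cycle lengths: lcm(7, 3) = 21.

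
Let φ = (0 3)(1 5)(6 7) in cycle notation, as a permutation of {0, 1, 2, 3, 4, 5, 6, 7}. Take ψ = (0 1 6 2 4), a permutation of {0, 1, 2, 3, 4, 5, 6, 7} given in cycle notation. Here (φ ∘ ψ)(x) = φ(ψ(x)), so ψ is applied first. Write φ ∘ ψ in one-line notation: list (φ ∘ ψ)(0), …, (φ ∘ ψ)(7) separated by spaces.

5 7 4 0 3 1 2 6

(φ ∘ ψ)(x) = φ(ψ(x)). Computing each image: φ(ψ(0)) = φ(1) = 5, φ(ψ(1)) = φ(6) = 7, φ(ψ(2)) = φ(4) = 4, φ(ψ(3)) = φ(3) = 0, φ(ψ(4)) = φ(0) = 3, φ(ψ(5)) = φ(5) = 1, φ(ψ(6)) = φ(2) = 2, φ(ψ(7)) = φ(7) = 6.
Hence φ ∘ ψ = [5 7 4 0 3 1 2 6].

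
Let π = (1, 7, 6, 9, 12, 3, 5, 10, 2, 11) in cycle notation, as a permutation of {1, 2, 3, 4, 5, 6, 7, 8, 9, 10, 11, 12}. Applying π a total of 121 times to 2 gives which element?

11

2 lies in the 10-cycle (1, 7, 6, 9, 12, 3, 5, 10, 2, 11).
Since the cycle has length 10, π^121 acts on it the same as π^1 (121 mod 10 = 1).
Advancing 1 step from 2: 2 → 11.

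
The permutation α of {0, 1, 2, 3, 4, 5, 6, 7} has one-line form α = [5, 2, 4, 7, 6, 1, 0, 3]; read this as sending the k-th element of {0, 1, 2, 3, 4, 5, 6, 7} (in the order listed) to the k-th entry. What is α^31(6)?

Tracing 6 → 0 → … returns to 6 after 6 steps, so 6 lies in a 6-cycle (0, 5, 1, 2, 4, 6).
On a 6-cycle, α^6 is the identity, so α^31 = α^1 there (31 ≡ 1 mod 6).
Stepping 1 place around the cycle: 6 → 0.

0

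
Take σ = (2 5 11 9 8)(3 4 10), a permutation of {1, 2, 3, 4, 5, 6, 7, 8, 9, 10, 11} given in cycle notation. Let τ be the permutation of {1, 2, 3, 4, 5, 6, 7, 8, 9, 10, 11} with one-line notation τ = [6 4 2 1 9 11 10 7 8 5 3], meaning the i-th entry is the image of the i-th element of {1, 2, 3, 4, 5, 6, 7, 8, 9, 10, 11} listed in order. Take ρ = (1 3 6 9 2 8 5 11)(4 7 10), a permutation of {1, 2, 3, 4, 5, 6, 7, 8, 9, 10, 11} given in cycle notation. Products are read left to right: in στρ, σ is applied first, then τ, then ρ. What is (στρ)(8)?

7

Chase 8: σ(8) = 2; τ(2) = 4; ρ(4) = 7. Hence (στρ)(8) = 7.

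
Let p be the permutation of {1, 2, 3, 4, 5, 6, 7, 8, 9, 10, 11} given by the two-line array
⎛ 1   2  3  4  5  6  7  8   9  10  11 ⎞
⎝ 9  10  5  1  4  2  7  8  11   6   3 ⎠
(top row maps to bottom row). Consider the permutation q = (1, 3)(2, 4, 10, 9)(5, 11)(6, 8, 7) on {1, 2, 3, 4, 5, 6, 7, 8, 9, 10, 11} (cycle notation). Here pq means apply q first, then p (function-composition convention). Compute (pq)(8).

7

First apply q: q(8) = 7, then p(7) = 7. Thus (pq)(8) = 7.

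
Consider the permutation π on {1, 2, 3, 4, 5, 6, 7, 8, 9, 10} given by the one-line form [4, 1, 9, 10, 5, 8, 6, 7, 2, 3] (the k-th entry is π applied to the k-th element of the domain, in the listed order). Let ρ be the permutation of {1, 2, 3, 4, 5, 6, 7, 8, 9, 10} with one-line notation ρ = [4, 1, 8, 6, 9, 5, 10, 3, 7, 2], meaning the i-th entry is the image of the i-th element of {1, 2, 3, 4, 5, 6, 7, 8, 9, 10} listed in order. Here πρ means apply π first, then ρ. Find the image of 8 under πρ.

10

(πρ)(8) = ρ(π(8)). π(8) = 7, then ρ(7) = 10. So (πρ)(8) = 10.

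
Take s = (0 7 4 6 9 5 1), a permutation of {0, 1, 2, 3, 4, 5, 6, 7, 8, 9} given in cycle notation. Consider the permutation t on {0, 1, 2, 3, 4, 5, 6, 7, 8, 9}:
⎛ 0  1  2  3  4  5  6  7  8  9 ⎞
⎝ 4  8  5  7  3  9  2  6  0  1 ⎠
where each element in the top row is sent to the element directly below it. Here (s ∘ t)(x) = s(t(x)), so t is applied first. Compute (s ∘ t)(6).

t(6) = 2, then s(2) = 2; composing gives (s ∘ t)(6) = 2.

2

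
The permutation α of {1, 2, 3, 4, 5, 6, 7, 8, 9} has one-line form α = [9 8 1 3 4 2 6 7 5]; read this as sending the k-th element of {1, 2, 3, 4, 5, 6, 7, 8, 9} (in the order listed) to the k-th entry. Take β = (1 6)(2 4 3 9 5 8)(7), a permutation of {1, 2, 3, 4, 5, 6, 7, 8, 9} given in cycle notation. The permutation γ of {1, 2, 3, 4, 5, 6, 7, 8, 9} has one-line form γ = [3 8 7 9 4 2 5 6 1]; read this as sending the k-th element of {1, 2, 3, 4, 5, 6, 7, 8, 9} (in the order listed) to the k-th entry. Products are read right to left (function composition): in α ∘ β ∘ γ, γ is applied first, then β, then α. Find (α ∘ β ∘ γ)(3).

Apply the permutations in order: γ(3) = 7, then β(7) = 7, then α(7) = 6. So (α ∘ β ∘ γ)(3) = 6.

6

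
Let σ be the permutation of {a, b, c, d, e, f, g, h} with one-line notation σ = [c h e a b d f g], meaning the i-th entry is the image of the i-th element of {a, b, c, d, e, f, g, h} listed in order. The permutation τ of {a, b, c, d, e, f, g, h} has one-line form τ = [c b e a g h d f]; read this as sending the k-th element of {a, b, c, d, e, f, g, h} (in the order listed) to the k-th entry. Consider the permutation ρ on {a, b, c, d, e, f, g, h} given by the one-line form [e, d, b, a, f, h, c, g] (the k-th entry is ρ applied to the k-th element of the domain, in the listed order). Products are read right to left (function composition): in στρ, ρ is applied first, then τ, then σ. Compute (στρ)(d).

e

(στρ)(d) = σ(τ(ρ(d))). ρ(d) = a, then τ(a) = c, then σ(c) = e, so the result is e.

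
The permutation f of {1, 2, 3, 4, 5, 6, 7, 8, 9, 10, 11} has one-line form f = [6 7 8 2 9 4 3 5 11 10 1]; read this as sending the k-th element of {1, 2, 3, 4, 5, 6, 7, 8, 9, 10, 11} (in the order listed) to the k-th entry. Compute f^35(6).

8

Tracing 6 → 4 → … returns to 6 after 10 steps, so 6 lies in a 10-cycle (1 6 4 2 7 3 8 5 9 11).
Powers repeat with period 10 on this cycle, and 35 mod 10 = 5, so f^35(6) = f^5(6).
Stepping 5 places around the cycle: 6 → 4 → 2 → 7 → 3 → 8.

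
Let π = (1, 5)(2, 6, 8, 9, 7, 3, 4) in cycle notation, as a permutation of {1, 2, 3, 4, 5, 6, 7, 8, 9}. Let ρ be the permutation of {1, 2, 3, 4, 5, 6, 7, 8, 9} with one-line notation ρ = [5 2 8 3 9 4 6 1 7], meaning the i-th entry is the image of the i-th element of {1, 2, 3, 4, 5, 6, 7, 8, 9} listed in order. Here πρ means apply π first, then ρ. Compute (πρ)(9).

6

(πρ)(9) = ρ(π(9)). π(9) = 7, then ρ(7) = 6. So (πρ)(9) = 6.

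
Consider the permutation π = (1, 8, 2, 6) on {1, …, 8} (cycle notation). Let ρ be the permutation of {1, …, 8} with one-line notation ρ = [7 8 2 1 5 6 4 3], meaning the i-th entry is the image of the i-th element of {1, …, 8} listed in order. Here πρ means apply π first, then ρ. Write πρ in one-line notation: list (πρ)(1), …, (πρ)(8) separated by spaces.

Chase each element through π then ρ: 1 → 8 → 3; 2 → 6 → 6; 3 → 3 → 2; 4 → 4 → 1; 5 → 5 → 5; 6 → 1 → 7; 7 → 7 → 4; 8 → 2 → 8.
So πρ in one-line form is 3 6 2 1 5 7 4 8.

3 6 2 1 5 7 4 8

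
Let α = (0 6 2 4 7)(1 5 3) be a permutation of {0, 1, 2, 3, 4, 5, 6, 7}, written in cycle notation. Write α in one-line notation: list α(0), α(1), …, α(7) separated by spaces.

Each element maps to the next entry in its cycle (wrapping to the front): 0→6, 1→5, 2→4, 3→1, 4→7, 5→3, 6→2, 7→0.
Listing these in domain order gives 6 5 4 1 7 3 2 0.

6 5 4 1 7 3 2 0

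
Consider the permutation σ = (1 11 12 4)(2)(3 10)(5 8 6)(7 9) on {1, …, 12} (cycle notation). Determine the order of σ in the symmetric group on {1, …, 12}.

The cycle type of σ is (4, 3, 2, 2, 1).
The order of σ is the least common multiple of its cycle lengths: lcm(4, 3, 2, 2) = 12.

12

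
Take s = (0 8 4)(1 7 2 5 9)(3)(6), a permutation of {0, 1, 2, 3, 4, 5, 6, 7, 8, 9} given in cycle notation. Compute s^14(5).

5 lies in the 5-cycle (1 7 2 5 9).
Powers repeat with period 5 on this cycle, and 14 mod 5 = 4, so s^14(5) = s^4(5).
Advancing 4 steps from 5: 5 → 9 → 1 → 7 → 2.

2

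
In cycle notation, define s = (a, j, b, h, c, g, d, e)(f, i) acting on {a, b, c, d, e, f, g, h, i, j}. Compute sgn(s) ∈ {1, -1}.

1

The cycle lengths are 8, 2.
A cycle is odd iff its length is even; s has 2 even-length cycles, so sgn(s) = (−1)^2 and s is even.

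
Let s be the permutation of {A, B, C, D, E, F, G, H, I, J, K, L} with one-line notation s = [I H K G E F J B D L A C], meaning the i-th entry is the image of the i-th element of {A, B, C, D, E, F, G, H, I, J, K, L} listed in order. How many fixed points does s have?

The fixed points (elements with s(x) = x) are {E, F}, so there are 2.

2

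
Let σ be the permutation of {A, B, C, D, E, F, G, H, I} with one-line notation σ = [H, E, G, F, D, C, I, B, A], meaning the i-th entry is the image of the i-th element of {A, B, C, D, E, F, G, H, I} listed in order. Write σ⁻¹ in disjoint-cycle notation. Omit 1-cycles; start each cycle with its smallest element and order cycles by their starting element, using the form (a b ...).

(A I G C F D E B H)

First write σ in disjoint cycles: (A H B E D F C G I).
The inverse reverses every cycle; in canonical form, σ⁻¹ = (A I G C F D E B H).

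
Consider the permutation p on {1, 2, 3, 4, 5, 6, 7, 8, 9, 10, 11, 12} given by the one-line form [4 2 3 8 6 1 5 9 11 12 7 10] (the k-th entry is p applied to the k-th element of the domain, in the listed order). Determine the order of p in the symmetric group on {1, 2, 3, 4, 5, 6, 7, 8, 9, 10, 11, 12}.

8

Writing p as disjoint cycles, the cycle lengths are 8, 2, 1, 1.
Since disjoint cycles commute, ord(p) = lcm(8, 2) = 8.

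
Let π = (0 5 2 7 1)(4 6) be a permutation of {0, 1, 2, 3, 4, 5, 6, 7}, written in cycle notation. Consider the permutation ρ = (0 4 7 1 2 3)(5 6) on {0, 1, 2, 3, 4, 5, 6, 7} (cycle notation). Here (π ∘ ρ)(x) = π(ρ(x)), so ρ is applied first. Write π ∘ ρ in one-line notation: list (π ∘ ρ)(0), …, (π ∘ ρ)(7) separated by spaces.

6 7 3 5 1 4 2 0

(π ∘ ρ)(x) = π(ρ(x)). Computing each image: π(ρ(0)) = π(4) = 6, π(ρ(1)) = π(2) = 7, π(ρ(2)) = π(3) = 3, π(ρ(3)) = π(0) = 5, π(ρ(4)) = π(7) = 1, π(ρ(5)) = π(6) = 4, π(ρ(6)) = π(5) = 2, π(ρ(7)) = π(1) = 0.
Hence π ∘ ρ = [6 7 3 5 1 4 2 0].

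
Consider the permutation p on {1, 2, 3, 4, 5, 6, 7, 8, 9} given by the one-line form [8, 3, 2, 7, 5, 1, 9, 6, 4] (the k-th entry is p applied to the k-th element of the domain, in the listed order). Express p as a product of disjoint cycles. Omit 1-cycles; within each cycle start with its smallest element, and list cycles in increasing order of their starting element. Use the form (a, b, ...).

Iterating p from 1 gives 1 → 8 → 6 → 1; that is the 3-cycle (1, 8, 6).
Repeating from the next unused element and collecting all non-trivial cycles gives (1, 8, 6)(2, 3)(4, 7, 9).

(1, 8, 6)(2, 3)(4, 7, 9)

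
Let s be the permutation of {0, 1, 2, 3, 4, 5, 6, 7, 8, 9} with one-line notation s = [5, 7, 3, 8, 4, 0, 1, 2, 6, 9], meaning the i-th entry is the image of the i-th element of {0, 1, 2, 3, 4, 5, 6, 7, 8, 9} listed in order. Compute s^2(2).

8

Tracing 2 → 3 → … returns to 2 after 6 steps, so 2 lies in a 6-cycle (1 7 2 3 8 6).
Advancing 2 steps from 2: 2 → 3 → 8.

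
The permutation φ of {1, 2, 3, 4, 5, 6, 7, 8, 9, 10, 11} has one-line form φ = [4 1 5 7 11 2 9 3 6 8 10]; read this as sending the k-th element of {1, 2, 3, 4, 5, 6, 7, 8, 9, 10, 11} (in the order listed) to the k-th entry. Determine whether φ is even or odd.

In disjoint-cycle form the cycle lengths are 6, 5.
A cycle of length ℓ contributes ℓ−1 transpositions, so φ is a product of 5 + 4 = 9 transpositions — odd.

odd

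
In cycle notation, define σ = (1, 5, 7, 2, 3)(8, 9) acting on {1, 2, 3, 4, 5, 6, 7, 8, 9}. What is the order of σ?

The disjoint cycles have lengths 5, 2, 1, 1.
The order of σ is the least common multiple of its cycle lengths: lcm(5, 2) = 10.

10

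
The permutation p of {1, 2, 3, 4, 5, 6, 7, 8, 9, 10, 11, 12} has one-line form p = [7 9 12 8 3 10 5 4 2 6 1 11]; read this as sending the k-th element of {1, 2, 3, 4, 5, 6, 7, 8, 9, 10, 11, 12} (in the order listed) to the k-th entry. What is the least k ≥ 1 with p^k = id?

The disjoint-cycle form of p has cycle lengths 6, 2, 2, 2.
Since disjoint cycles commute, ord(p) = lcm(6, 2, 2, 2) = 6.

6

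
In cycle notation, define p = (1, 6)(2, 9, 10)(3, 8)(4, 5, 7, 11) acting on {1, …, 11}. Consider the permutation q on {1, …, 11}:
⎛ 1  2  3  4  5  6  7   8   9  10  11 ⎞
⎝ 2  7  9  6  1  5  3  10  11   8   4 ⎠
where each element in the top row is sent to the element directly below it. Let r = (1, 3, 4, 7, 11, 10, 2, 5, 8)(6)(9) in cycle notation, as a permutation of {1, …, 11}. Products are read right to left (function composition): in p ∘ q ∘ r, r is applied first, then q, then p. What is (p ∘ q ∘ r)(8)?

Chase 8: r(8) = 1; q(1) = 2; p(2) = 9. Hence (p ∘ q ∘ r)(8) = 9.

9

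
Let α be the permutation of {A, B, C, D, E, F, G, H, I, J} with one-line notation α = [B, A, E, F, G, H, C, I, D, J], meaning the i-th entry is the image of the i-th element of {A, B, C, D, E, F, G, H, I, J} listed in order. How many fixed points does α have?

The fixed points (elements with α(x) = x) are {J}, so there is 1.

1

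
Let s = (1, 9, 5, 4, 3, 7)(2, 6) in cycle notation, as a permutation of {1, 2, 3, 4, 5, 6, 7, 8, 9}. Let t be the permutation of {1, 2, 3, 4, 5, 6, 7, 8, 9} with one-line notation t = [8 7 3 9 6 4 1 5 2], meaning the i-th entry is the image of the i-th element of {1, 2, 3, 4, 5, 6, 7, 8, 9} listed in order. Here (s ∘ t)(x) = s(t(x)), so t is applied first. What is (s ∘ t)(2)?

(s ∘ t)(2) = s(t(2)). t(2) = 7, then s(7) = 1. So (s ∘ t)(2) = 1.

1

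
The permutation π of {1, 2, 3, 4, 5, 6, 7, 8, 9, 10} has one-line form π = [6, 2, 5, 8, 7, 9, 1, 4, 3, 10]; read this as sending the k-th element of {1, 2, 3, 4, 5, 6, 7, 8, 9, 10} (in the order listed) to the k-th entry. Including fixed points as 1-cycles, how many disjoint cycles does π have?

4

The cycle decomposition is (1, 6, 9, 3, 5, 7)(2)(4, 8)(10), which has 4 cycles (counting 1-cycles).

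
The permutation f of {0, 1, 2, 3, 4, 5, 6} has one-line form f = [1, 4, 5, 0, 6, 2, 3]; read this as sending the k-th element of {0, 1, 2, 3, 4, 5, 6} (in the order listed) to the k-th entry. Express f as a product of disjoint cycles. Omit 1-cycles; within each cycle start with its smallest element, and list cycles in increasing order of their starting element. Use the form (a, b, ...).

(0, 1, 4, 6, 3)(2, 5)

From 0: 0 → 1 → 4 → 6 → 3 → 0, closing the cycle (0, 1, 4, 6, 3).
Repeating from the next unused element and collecting all non-trivial cycles gives (0, 1, 4, 6, 3)(2, 5).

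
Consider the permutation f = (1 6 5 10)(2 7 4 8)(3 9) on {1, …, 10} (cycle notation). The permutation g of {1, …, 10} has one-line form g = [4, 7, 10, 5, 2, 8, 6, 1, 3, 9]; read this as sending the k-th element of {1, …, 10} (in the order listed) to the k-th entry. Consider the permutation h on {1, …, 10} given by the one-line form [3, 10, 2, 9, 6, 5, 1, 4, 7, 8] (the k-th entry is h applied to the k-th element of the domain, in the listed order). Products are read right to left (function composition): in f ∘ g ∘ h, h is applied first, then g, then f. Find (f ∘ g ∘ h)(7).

(f ∘ g ∘ h)(7) = f(g(h(7))). h(7) = 1, then g(1) = 4, then f(4) = 8, so the result is 8.

8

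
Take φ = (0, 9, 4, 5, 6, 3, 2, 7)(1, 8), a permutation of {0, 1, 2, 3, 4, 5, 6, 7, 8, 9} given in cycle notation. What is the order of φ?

8

The disjoint cycles have lengths 8, 2.
The order of φ is the least common multiple of its cycle lengths: lcm(8, 2) = 8.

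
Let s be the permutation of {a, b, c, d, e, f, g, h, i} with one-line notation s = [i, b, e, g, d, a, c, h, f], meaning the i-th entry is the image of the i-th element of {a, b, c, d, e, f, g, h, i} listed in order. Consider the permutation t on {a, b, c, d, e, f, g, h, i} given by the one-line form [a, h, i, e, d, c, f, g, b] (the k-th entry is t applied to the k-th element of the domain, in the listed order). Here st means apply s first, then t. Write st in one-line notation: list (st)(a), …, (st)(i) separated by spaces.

b h d f e a i g c

(st)(x) = t(s(x)). Computing each image: t(s(a)) = t(i) = b, t(s(b)) = t(b) = h, t(s(c)) = t(e) = d, t(s(d)) = t(g) = f, t(s(e)) = t(d) = e, t(s(f)) = t(a) = a, t(s(g)) = t(c) = i, t(s(h)) = t(h) = g, t(s(i)) = t(f) = c.
Hence st = [b h d f e a i g c].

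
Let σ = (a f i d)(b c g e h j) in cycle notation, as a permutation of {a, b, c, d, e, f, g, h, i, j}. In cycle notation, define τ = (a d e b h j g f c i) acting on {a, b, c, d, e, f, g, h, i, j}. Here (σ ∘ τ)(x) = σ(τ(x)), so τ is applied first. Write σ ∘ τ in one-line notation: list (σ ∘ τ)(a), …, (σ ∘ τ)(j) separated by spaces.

(σ ∘ τ)(x) = σ(τ(x)). Computing each image: σ(τ(a)) = σ(d) = a, σ(τ(b)) = σ(h) = j, σ(τ(c)) = σ(i) = d, σ(τ(d)) = σ(e) = h, σ(τ(e)) = σ(b) = c, σ(τ(f)) = σ(c) = g, σ(τ(g)) = σ(f) = i, σ(τ(h)) = σ(j) = b, σ(τ(i)) = σ(a) = f, σ(τ(j)) = σ(g) = e.
Hence σ ∘ τ = [a j d h c g i b f e].

a j d h c g i b f e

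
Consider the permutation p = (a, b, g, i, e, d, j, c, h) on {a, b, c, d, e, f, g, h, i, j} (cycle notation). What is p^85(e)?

h

e lies in the 9-cycle (a, b, g, i, e, d, j, c, h).
Since the cycle has length 9, p^85 acts on it the same as p^4 (85 mod 9 = 4).
Stepping 4 places around the cycle: e → d → j → c → h.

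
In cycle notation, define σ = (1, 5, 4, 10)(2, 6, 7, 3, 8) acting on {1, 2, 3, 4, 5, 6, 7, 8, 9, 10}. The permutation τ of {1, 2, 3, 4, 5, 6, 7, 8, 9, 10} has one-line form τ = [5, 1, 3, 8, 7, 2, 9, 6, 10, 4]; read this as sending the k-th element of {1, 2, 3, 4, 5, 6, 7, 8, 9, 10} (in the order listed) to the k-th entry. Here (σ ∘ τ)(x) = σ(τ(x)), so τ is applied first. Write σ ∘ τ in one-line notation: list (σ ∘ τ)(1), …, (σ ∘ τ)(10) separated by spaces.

4 5 8 2 3 6 9 7 1 10

(σ ∘ τ)(x) = σ(τ(x)). Computing each image: σ(τ(1)) = σ(5) = 4, σ(τ(2)) = σ(1) = 5, σ(τ(3)) = σ(3) = 8, σ(τ(4)) = σ(8) = 2, σ(τ(5)) = σ(7) = 3, σ(τ(6)) = σ(2) = 6, σ(τ(7)) = σ(9) = 9, σ(τ(8)) = σ(6) = 7, σ(τ(9)) = σ(10) = 1, σ(τ(10)) = σ(4) = 10.
Hence σ ∘ τ = [4 5 8 2 3 6 9 7 1 10].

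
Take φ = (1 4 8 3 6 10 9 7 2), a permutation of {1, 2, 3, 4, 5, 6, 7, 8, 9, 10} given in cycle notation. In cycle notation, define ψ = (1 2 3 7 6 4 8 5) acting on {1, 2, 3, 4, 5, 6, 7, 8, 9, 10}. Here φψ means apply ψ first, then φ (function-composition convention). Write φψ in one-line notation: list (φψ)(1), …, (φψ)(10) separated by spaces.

Chase each element through ψ then φ: 1 → 2 → 1; 2 → 3 → 6; 3 → 7 → 2; 4 → 8 → 3; 5 → 1 → 4; 6 → 4 → 8; 7 → 6 → 10; 8 → 5 → 5; 9 → 9 → 7; 10 → 10 → 9.
Collecting the images, φψ = [1 6 2 3 4 8 10 5 7 9].

1 6 2 3 4 8 10 5 7 9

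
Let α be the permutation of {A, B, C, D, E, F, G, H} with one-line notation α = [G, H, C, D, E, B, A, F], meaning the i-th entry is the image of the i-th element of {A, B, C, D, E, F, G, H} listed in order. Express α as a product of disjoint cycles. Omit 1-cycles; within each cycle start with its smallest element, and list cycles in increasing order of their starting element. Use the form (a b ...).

Iterating α from A gives A → G → A; that is the 2-cycle (A G).
Continuing from each remaining unvisited element yields (A G)(B H F).

(A G)(B H F)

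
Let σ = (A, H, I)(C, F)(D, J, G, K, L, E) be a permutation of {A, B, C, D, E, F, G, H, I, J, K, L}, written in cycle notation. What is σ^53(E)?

E lies in the 6-cycle (D, J, G, K, L, E).
Powers repeat with period 6 on this cycle, and 53 mod 6 = 5, so σ^53(E) = σ^5(E).
Advancing 5 steps from E: E → D → J → G → K → L.

L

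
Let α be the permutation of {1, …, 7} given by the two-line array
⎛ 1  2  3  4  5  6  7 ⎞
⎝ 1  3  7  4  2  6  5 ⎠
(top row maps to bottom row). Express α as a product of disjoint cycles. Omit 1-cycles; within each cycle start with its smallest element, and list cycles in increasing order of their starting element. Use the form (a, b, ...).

(2, 3, 7, 5)

Start at 2 and follow images: 2 → 3 → 7 → 5 → 2, giving the cycle (2, 3, 7, 5).
Repeating from the next unused element and collecting all non-trivial cycles gives (2, 3, 7, 5).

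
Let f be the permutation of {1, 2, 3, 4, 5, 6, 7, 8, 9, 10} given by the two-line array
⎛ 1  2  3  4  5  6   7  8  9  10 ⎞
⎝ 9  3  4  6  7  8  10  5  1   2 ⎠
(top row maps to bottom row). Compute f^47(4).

3

Tracing 4 → 6 → … returns to 4 after 8 steps, so 4 lies in an 8-cycle (2, 3, 4, 6, 8, 5, 7, 10).
On an 8-cycle, f^8 is the identity, so f^47 = f^7 there (47 ≡ 7 mod 8).
Advancing 7 steps from 4: 4 → 6 → 8 → 5 → 7 → 10 → 2 → 3.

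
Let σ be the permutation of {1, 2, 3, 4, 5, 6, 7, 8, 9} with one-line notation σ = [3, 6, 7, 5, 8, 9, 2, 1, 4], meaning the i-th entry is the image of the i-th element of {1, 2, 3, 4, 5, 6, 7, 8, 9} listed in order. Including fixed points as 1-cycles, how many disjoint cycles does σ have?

The cycle decomposition is (1 3 7 2 6 9 4 5 8), which has 1 cycle (counting 1-cycles).

1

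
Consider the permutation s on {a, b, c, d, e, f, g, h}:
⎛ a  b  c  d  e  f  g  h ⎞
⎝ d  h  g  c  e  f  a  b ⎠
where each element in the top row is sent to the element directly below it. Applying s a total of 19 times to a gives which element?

g

Tracing a → d → … returns to a after 4 steps, so a lies in a 4-cycle (a d c g).
On a 4-cycle, s^4 is the identity, so s^19 = s^3 there (19 ≡ 3 mod 4).
Advancing 3 steps from a: a → d → c → g.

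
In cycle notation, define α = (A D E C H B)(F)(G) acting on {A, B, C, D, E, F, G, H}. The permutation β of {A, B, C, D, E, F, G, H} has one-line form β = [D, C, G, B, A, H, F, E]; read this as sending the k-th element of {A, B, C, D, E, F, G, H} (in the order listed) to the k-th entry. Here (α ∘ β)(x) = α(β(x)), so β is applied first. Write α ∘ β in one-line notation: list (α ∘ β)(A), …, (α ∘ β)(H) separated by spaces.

For each element, apply β then α: A → D → E; B → C → H; C → G → G; D → B → A; E → A → D; F → H → B; G → F → F; H → E → C.
So α ∘ β in one-line form is E H G A D B F C.

E H G A D B F C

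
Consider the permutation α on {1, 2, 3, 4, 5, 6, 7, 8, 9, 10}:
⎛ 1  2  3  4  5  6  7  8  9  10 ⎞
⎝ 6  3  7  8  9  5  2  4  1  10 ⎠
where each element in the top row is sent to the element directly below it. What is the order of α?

12

The disjoint-cycle form of α has cycle lengths 4, 3, 2, 1.
The order is lcm(4, 3, 2) = 12.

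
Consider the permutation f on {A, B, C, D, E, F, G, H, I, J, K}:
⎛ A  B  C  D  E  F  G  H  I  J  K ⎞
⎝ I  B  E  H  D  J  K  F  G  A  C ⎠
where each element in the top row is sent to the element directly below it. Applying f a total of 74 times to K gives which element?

H

Tracing K → C → … returns to K after 10 steps, so K lies in a 10-cycle (A, I, G, K, C, E, D, H, F, J).
On a 10-cycle, f^10 is the identity, so f^74 = f^4 there (74 ≡ 4 mod 10).
Advancing 4 steps from K: K → C → E → D → H.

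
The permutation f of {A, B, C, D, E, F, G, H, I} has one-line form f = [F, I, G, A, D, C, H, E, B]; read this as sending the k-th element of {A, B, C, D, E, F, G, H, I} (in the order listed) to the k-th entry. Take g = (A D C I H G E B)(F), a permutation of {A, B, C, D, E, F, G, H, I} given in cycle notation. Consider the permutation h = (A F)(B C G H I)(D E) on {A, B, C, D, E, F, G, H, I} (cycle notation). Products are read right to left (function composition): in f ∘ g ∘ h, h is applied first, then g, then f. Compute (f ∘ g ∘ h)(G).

H

(f ∘ g ∘ h)(G) = f(g(h(G))). h(G) = H, then g(H) = G, then f(G) = H, so the result is H.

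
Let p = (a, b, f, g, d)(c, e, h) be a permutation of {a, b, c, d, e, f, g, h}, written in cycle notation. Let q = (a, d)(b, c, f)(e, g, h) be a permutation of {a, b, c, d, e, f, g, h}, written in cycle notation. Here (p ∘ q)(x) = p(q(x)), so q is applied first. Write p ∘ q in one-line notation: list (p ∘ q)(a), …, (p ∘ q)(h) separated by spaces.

Chase each element through q then p: a → d → a; b → c → e; c → f → g; d → a → b; e → g → d; f → b → f; g → h → c; h → e → h.
So p ∘ q in one-line form is a e g b d f c h.

a e g b d f c h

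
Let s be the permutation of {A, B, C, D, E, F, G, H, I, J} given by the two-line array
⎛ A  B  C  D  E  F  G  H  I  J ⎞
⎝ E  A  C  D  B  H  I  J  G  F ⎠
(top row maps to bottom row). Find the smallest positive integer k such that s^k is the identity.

Decomposing into disjoint cycles gives cycle lengths 3, 3, 2, 1, 1.
The order of s is the least common multiple of its cycle lengths: lcm(3, 3, 2) = 6.

6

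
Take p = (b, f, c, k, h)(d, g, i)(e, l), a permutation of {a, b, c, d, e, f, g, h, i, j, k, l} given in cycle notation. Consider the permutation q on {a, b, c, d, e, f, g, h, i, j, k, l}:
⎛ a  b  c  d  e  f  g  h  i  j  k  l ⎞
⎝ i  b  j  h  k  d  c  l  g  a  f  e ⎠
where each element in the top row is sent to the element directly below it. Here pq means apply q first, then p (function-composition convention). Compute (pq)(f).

q(f) = d, then p(d) = g; composing gives (pq)(f) = g.

g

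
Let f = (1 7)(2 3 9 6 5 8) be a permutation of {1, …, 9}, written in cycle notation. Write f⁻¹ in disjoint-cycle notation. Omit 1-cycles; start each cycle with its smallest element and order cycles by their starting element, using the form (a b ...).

(1 7)(2 8 5 6 9 3)

The inverse reverses each cycle.
After reversing and putting each cycle's least element first, f⁻¹ = (1 7)(2 8 5 6 9 3).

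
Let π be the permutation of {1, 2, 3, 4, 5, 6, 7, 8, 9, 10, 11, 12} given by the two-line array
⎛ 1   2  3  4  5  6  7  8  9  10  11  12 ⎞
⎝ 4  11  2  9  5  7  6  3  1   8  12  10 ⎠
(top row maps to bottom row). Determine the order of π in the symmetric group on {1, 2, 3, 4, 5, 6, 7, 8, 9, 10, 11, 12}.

Decomposing into disjoint cycles gives cycle lengths 6, 3, 2, 1.
The order of π is the least common multiple of its cycle lengths: lcm(6, 3, 2) = 6.

6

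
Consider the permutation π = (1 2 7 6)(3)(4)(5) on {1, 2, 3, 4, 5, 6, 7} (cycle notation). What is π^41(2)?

2 lies in the 4-cycle (1 2 7 6).
Since the cycle has length 4, π^41 acts on it the same as π^1 (41 mod 4 = 1).
Advancing 1 step from 2: 2 → 7.

7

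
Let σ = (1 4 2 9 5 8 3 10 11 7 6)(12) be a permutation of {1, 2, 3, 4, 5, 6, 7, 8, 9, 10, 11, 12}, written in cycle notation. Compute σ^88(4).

4 lies in the 11-cycle (1 4 2 9 5 8 3 10 11 7 6).
On an 11-cycle, σ^11 is the identity, so σ^88 = σ^0 there (88 ≡ 0 mod 11).
So σ^88(4) = 4.

4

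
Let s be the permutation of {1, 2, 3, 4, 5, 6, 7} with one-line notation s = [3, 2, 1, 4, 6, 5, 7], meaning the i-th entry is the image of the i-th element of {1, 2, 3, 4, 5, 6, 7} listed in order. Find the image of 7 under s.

7 is element number 7 of the domain, and entry number 7 of the one-line form is 7, so s(7) = 7.

7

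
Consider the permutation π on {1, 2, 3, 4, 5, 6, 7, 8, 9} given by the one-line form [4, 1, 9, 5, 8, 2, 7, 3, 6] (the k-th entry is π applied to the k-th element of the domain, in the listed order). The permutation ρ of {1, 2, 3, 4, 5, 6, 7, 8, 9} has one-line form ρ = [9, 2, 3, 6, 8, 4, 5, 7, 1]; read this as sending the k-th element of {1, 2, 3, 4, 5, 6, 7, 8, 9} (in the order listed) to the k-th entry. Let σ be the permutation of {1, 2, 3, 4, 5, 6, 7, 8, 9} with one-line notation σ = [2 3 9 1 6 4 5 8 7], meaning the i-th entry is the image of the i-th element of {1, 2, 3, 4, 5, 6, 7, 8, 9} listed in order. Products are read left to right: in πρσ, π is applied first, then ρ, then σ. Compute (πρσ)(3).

(πρσ)(3) = σ(ρ(π(3))). π(3) = 9, then ρ(9) = 1, then σ(1) = 2, so the result is 2.

2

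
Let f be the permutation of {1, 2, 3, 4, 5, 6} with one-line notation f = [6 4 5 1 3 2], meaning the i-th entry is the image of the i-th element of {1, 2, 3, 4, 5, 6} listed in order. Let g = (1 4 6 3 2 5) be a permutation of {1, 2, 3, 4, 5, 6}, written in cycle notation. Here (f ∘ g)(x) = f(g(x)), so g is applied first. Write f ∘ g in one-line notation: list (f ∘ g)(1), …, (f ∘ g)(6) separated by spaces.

1 3 4 2 6 5

(f ∘ g)(x) = f(g(x)). Computing each image: f(g(1)) = f(4) = 1, f(g(2)) = f(5) = 3, f(g(3)) = f(2) = 4, f(g(4)) = f(6) = 2, f(g(5)) = f(1) = 6, f(g(6)) = f(3) = 5.
Hence f ∘ g = [1 3 4 2 6 5].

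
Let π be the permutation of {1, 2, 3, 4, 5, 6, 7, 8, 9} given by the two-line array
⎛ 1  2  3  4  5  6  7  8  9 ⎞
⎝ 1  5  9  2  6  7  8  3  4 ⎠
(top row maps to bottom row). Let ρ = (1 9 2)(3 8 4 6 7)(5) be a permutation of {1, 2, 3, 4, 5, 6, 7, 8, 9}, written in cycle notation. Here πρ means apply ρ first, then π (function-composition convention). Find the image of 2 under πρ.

First apply ρ: ρ(2) = 1, then π(1) = 1. Thus (πρ)(2) = 1.

1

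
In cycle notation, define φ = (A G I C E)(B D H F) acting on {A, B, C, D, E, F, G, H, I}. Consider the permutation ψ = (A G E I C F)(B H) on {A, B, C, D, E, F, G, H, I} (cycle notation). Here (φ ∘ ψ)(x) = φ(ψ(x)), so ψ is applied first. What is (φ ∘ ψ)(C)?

(φ ∘ ψ)(C) = φ(ψ(C)). ψ(C) = F, then φ(F) = B. So (φ ∘ ψ)(C) = B.

B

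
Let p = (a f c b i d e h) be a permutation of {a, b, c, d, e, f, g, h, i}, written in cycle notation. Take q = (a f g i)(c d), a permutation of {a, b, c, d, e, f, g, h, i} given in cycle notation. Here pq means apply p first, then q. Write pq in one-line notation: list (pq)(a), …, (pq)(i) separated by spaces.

(pq)(x) = q(p(x)). Computing each image: q(p(a)) = q(f) = g, q(p(b)) = q(i) = a, q(p(c)) = q(b) = b, q(p(d)) = q(e) = e, q(p(e)) = q(h) = h, q(p(f)) = q(c) = d, q(p(g)) = q(g) = i, q(p(h)) = q(a) = f, q(p(i)) = q(d) = c.
Hence pq = [g a b e h d i f c].

g a b e h d i f c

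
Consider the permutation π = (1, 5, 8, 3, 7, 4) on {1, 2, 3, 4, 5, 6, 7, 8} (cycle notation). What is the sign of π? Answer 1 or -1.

-1

The cycle lengths are 6, 1, 1.
A cycle of length ℓ contributes ℓ−1 transpositions, so π is a product of 5 transpositions — odd.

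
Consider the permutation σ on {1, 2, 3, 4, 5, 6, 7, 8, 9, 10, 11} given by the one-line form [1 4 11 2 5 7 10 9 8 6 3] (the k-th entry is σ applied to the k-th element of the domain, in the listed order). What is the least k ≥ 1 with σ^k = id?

Writing σ as disjoint cycles, the cycle lengths are 3, 2, 2, 2, 1, 1.
Since disjoint cycles commute, ord(σ) = lcm(3, 2, 2, 2) = 6.

6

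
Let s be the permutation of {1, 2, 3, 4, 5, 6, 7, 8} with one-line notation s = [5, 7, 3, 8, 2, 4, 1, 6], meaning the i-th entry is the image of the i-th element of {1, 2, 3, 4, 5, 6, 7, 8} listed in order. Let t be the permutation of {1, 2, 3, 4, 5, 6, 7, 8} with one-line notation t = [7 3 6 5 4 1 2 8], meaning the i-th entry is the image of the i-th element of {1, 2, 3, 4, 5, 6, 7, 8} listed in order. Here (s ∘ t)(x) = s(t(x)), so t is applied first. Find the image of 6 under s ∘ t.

First apply t: t(6) = 1, then s(1) = 5. Thus (s ∘ t)(6) = 5.

5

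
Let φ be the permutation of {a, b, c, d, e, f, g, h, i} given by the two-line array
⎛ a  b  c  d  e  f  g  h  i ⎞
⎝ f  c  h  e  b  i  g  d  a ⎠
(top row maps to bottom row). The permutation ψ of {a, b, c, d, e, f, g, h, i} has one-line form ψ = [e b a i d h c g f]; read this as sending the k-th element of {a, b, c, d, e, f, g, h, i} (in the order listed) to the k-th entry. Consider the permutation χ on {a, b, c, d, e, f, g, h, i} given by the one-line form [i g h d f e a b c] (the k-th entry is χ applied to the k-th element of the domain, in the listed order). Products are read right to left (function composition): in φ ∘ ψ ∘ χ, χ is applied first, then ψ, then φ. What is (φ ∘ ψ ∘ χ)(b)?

h

Chase b: χ(b) = g; ψ(g) = c; φ(c) = h. Hence (φ ∘ ψ ∘ χ)(b) = h.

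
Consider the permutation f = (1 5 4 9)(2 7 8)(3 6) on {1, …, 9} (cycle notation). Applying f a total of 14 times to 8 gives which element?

8 lies in the 3-cycle (2 7 8).
Since the cycle has length 3, f^14 acts on it the same as f^2 (14 mod 3 = 2).
Advancing 2 steps from 8: 8 → 2 → 7.

7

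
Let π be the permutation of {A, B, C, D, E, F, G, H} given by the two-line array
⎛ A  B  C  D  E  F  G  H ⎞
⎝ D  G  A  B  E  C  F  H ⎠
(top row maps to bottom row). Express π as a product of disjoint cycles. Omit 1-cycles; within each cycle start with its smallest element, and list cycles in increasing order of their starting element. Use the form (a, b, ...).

(A, D, B, G, F, C)

Iterating π from A gives A → D → B → G → F → C → A; that is the 6-cycle (A, D, B, G, F, C).
Repeating from the next unused element and collecting all non-trivial cycles gives (A, D, B, G, F, C).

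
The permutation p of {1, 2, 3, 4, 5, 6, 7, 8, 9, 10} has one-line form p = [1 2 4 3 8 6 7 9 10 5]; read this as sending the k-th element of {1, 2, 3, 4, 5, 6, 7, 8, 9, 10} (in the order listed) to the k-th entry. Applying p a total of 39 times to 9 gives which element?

8

Tracing 9 → 10 → … returns to 9 after 4 steps, so 9 lies in a 4-cycle (5 8 9 10).
On a 4-cycle, p^4 is the identity, so p^39 = p^3 there (39 ≡ 3 mod 4).
Advancing 3 steps from 9: 9 → 10 → 5 → 8.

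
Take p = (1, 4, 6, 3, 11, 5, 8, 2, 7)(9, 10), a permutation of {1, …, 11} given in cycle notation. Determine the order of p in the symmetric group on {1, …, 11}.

18

The disjoint cycles have lengths 9, 2.
Since disjoint cycles commute, ord(p) = lcm(9, 2) = 18.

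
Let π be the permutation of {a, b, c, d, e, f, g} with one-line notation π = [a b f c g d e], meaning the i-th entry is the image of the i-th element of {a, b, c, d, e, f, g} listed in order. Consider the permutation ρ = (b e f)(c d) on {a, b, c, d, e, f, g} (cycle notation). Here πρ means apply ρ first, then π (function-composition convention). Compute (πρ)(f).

(πρ)(f) = π(ρ(f)). ρ(f) = b, then π(b) = b. So (πρ)(f) = b.

b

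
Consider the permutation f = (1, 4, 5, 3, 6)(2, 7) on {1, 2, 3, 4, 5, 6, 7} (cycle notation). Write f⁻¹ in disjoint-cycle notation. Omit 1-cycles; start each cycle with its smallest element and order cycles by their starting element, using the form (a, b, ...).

If f sends a → b within a cycle, f⁻¹ sends b → a; equivalently, reverse each cycle.
Reversing each cycle of f and rotating so the smallest element leads gives (1, 6, 3, 5, 4)(2, 7).

(1, 6, 3, 5, 4)(2, 7)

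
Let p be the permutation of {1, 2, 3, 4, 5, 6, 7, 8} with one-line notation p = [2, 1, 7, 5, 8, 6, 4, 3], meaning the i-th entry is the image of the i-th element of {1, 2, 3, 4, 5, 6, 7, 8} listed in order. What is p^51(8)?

Tracing 8 → 3 → … returns to 8 after 5 steps, so 8 lies in a 5-cycle (3, 7, 4, 5, 8).
Since the cycle has length 5, p^51 acts on it the same as p^1 (51 mod 5 = 1).
Stepping 1 place around the cycle: 8 → 3.

3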